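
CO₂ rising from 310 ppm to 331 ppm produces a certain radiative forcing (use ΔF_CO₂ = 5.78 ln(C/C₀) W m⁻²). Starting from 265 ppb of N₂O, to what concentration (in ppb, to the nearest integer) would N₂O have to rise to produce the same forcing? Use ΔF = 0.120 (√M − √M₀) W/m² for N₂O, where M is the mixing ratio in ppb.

M ≈ 378 ppb

CO₂ forcing: 5.78 × ln(331/310) = 5.78 × 0.065546 = 0.37886 W/m².
Set 0.120(√M − √265) = 0.37886: √M = 0.37886/0.120 + √265 = 3.1572 + 16.2788 = 19.4360.
M = (19.4360)² = 377.76 ppb.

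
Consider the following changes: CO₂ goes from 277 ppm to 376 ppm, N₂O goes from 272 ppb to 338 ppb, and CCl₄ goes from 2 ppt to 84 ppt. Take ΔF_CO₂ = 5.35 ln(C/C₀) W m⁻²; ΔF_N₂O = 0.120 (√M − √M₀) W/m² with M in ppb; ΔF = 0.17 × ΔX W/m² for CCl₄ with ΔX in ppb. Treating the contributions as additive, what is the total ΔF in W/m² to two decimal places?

ΔF = 1.88 W/m²

CO₂: 5.35 × ln(376/277) = 5.35 × ln(1.35740) = 5.35 × 0.30557 = 1.6348 W/m².
N₂O: 0.120 × (√338 − √272) = 0.120 × (18.3848 − 16.4924) = 0.120 × 1.8924 = 0.2271 W/m².
CCl₄: Δ = 84 − 2 = 82 ppt = 0.082 ppb; ΔF = 0.17 × 0.082 = 0.0139 W/m².
Total ΔF = 1.6348 + 0.2271 + 0.0139 = 1.8758 W/m².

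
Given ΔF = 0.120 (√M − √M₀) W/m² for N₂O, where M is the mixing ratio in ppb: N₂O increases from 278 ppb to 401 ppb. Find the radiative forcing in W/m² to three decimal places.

ΔF = 0.402 W/m²

N₂O: 0.120 × (√401 − √278) = 0.120 × (20.0250 − 16.6733) = 0.120 × 3.3517 = 0.4022 W/m².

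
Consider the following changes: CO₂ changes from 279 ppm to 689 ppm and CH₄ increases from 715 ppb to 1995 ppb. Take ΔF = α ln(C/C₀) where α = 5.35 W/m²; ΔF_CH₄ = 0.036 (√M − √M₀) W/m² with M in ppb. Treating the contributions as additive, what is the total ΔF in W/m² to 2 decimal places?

ΔF = 5.48 W/m²

CO₂: 5.35 × ln(689/279) = 5.35 × ln(2.46953) = 5.35 × 0.90403 = 4.8366 W/m².
CH₄: 0.036 × (√1995 − √715) = 0.036 × (44.6654 − 26.7395) = 0.036 × 17.9259 = 0.6453 W/m².
Total ΔF = 4.8366 + 0.6453 = 5.4819 W/m².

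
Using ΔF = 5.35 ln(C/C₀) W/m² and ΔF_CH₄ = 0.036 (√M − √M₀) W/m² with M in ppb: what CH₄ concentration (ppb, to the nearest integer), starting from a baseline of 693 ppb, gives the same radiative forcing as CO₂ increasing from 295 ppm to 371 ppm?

CO₂ forcing: 5.35 × ln(371/295) = 5.35 × 0.229227 = 1.22636 W/m².
Set 0.036(√M − √693) = 1.22636: √M = 1.22636/0.036 + √693 = 34.0656 + 26.3249 = 60.3905.
M = (60.3905)² = 3647.01 ppb.

M ≈ 3647 ppb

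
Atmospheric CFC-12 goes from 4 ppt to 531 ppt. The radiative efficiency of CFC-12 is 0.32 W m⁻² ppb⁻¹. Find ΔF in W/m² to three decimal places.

ΔF = 0.169 W/m²

CFC-12: Δ = 531 − 4 = 527 ppt = 0.527 ppb; ΔF = 0.32 × 0.527 = 0.1686 W/m².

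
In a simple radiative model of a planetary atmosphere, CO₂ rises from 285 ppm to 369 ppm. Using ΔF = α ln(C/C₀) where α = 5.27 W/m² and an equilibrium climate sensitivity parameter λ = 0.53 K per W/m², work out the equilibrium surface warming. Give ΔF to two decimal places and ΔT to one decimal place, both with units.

CO₂: 5.27 × ln(369/285) = 5.27 × ln(1.29474) = 5.27 × 0.25831 = 1.3613 W/m².
ΔT = λ ΔF = 0.53 × 1.36 = 0.7208 K.

ΔF = 1.36 W/m²; ΔT = 0.7 K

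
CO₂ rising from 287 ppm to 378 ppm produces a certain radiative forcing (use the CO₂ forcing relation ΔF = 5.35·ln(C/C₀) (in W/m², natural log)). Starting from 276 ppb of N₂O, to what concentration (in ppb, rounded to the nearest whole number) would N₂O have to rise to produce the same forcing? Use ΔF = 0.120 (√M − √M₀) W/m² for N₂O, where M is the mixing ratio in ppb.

M ≈ 835 ppb

CO₂ forcing: 5.35 × ln(378/287) = 5.35 × 0.275412 = 1.47345 W/m².
Set 0.120(√M − √276) = 1.47345: √M = 1.47345/0.120 + √276 = 12.2788 + 16.6132 = 28.8920.
M = (28.8920)² = 834.75 ppb.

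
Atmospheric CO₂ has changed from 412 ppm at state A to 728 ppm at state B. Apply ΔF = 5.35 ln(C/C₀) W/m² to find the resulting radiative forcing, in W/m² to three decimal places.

ΔF = 3.046 W/m²

CO₂ absorption bands are partially saturated, so forcing scales with the logarithm of the concentration ratio.
CO₂: 5.35 × ln(728/412) = 5.35 × ln(1.76699) = 5.35 × 0.56928 = 3.0456 W/m².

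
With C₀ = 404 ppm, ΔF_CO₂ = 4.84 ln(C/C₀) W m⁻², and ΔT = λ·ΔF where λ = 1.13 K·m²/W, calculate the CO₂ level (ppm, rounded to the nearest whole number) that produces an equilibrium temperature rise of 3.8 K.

Required forcing: ΔF = ΔT/λ = 3.8/1.13 = 3.3628 W/m².
Then ln(C/404) = ΔF/4.84 = 3.3628/4.84 = 0.69479.
So C = 404 × e^0.69479 = 404 × 2.00329 = 809.33 ppm.

C ≈ 809 ppm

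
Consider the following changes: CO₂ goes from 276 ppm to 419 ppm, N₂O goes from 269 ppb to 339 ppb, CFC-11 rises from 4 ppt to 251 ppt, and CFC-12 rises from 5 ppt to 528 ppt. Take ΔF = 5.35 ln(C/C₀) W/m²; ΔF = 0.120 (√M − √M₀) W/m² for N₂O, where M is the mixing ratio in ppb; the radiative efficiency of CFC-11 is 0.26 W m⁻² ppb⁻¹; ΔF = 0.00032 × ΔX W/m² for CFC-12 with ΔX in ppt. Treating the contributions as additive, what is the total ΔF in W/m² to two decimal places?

ΔF = 2.71 W/m²

CO₂: 5.35 × ln(419/276) = 5.35 × ln(1.51812) = 5.35 × 0.41747 = 2.2335 W/m².
N₂O: 0.120 × (√339 − √269) = 0.120 × (18.4120 − 16.4012) = 0.120 × 2.0108 = 0.2413 W/m².
CFC-11: Δ = 251 − 4 = 247 ppt = 0.247 ppb; ΔF = 0.26 × 0.247 = 0.0642 W/m².
CFC-12: ΔF = 0.00032 × (528 − 5) = 0.00032 × 523 = 0.1674 W/m².
Total ΔF = 2.2335 + 0.2413 + 0.0642 + 0.1674 = 2.7064 W/m².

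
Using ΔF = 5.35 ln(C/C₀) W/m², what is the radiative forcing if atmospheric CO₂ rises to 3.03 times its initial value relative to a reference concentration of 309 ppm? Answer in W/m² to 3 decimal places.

Because the forcing depends only on the ratio C/C₀, the initial concentration does not enter.
ΔF = 5.35 × ln(3.03) = 5.35 × 1.10856 = 5.9308 W/m².

ΔF = 5.931 W/m²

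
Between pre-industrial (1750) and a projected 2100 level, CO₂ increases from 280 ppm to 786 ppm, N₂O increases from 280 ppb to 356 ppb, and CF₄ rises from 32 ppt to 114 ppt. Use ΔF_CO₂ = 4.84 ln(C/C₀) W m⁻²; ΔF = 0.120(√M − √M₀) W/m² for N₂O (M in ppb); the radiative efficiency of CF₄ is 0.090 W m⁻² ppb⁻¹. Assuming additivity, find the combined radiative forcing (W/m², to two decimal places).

CO₂: 4.84 × ln(786/280) = 4.84 × ln(2.80714) = 4.84 × 1.03217 = 4.9957 W/m².
N₂O: 0.120 × (√356 − √280) = 0.120 × (18.8680 − 16.7332) = 0.120 × 2.1348 = 0.2562 W/m².
CF₄: Δ = 114 − 32 = 82 ppt = 0.082 ppb; ΔF = 0.090 × 0.082 = 0.0074 W/m².
Total ΔF = 4.9957 + 0.2562 + 0.0074 = 5.2593 W/m².

ΔF = 5.26 W/m²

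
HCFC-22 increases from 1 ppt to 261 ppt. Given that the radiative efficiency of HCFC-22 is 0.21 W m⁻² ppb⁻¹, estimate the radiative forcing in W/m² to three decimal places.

ΔF = 0.055 W/m²

HCFC-22: Δ = 261 − 1 = 260 ppt = 0.260 ppb; ΔF = 0.21 × 0.260 = 0.0546 W/m².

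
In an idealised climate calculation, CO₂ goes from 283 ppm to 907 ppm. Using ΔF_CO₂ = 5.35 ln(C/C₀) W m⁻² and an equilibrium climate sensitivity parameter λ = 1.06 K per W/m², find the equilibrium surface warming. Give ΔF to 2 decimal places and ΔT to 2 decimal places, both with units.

CO₂: 5.35 × ln(907/283) = 5.35 × ln(3.20495) = 5.35 × 1.16470 = 6.2311 W/m².
ΔT = λ ΔF = 1.06 × 6.23 = 6.6038 K.

ΔF = 6.23 W/m²; ΔT = 6.60 K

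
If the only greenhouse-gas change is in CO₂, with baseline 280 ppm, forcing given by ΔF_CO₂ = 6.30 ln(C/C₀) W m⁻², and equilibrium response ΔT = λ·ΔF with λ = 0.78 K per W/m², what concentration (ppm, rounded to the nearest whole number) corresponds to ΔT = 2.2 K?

C ≈ 438 ppm

Required forcing: ΔF = ΔT/λ = 2.2/0.78 = 2.8205 W/m².
Then ln(C/280) = ΔF/6.30 = 2.8205/6.30 = 0.44770.
So C = 280 × e^0.44770 = 280 × 1.56471 = 438.12 ppm.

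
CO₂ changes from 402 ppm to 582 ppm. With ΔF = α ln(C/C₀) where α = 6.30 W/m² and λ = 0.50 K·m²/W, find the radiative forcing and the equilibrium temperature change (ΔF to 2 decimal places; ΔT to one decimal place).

ΔF = 2.33 W/m²; ΔT = 1.2 K

CO₂: 6.30 × ln(582/402) = 6.30 × ln(1.44776) = 6.30 × 0.37002 = 2.3311 W/m².
ΔT = λ ΔF = 0.50 × 2.33 = 1.1650 K.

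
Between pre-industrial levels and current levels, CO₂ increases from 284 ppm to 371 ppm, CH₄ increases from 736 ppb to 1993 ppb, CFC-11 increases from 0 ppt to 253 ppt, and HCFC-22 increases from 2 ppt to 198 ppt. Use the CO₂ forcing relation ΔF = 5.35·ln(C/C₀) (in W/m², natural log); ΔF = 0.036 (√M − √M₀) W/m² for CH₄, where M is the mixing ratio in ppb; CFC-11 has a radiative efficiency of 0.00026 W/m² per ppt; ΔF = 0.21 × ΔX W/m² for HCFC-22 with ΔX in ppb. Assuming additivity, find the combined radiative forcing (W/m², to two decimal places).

ΔF = 2.17 W/m²

CO₂: 5.35 × ln(371/284) = 5.35 × ln(1.30634) = 5.35 × 0.26723 = 1.4297 W/m².
CH₄: 0.036 × (√1993 − √736) = 0.036 × (44.6430 − 27.1293) = 0.036 × 17.5137 = 0.6305 W/m².
CFC-11: ΔF = 0.00026 × (253 − 0) = 0.00026 × 253 = 0.0658 W/m².
HCFC-22: Δ = 198 − 2 = 196 ppt = 0.196 ppb; ΔF = 0.21 × 0.196 = 0.0412 W/m².
Total ΔF = 1.4297 + 0.6305 + 0.0658 + 0.0412 = 2.1672 W/m².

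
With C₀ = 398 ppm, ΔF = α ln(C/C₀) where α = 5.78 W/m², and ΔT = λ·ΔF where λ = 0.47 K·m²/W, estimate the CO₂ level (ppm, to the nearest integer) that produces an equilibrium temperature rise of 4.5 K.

C ≈ 2086 ppm

Required forcing: ΔF = ΔT/λ = 4.5/0.47 = 9.5745 W/m².
Then ln(C/398) = ΔF/5.78 = 9.5745/5.78 = 1.65649.
So C = 398 × e^1.65649 = 398 × 5.24088 = 2085.87 ppm.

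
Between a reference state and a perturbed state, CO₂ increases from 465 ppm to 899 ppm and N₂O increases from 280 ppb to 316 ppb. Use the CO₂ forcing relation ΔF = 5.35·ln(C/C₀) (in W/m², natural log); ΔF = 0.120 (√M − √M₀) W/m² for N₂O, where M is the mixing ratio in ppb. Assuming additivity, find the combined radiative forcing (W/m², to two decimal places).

ΔF = 3.65 W/m²

CO₂: 5.35 × ln(899/465) = 5.35 × ln(1.93333) = 5.35 × 0.65924 = 3.5269 W/m².
N₂O: 0.120 × (√316 − √280) = 0.120 × (17.7764 − 16.7332) = 0.120 × 1.0432 = 0.1252 W/m².
Total ΔF = 3.5269 + 0.1252 = 3.6521 W/m².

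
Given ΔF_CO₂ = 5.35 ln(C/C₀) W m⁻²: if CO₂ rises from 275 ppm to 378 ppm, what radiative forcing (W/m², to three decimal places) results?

CO₂: 5.35 × ln(378/275) = 5.35 × ln(1.37455) = 5.35 × 0.31813 = 1.7020 W/m².

ΔF = 1.702 W/m²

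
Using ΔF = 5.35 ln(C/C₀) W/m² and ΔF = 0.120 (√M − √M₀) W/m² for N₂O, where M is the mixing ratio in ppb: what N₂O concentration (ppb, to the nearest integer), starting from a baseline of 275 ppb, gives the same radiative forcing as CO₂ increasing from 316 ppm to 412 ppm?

M ≈ 807 ppb

CO₂ forcing: 5.35 × ln(412/316) = 5.35 × 0.265281 = 1.41925 W/m².
Set 0.120(√M − √275) = 1.41925: √M = 1.41925/0.120 + √275 = 11.8271 + 16.5831 = 28.4102.
M = (28.4102)² = 807.14 ppb.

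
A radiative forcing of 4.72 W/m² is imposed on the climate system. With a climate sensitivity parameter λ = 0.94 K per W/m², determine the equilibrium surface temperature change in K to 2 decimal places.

ΔT = λ ΔF = 0.94 × 4.72 = 4.4368 K.

ΔT = 4.44 K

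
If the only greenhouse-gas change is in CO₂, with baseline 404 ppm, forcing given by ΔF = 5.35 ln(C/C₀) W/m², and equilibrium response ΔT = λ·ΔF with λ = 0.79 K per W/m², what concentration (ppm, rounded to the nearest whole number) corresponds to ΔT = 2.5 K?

Required forcing: ΔF = ΔT/λ = 2.5/0.79 = 3.1646 W/m².
Then ln(C/404) = ΔF/5.35 = 3.1646/5.35 = 0.59151.
So C = 404 × e^0.59151 = 404 × 1.80671 = 729.91 ppm.

C ≈ 730 ppm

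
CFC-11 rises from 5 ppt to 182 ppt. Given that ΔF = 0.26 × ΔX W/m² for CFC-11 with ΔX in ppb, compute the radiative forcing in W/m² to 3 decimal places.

ΔF = 0.046 W/m²

CFC-11: Δ = 182 − 5 = 177 ppt = 0.177 ppb; ΔF = 0.26 × 0.177 = 0.0460 W/m².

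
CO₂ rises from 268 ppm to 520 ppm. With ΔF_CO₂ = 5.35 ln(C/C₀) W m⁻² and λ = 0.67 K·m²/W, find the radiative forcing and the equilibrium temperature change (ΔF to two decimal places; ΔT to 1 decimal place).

CO₂: 5.35 × ln(520/268) = 5.35 × ln(1.94030) = 5.35 × 0.66284 = 3.5462 W/m².
ΔT = λ ΔF = 0.67 × 3.55 = 2.3785 K.

ΔF = 3.55 W/m²; ΔT = 2.4 K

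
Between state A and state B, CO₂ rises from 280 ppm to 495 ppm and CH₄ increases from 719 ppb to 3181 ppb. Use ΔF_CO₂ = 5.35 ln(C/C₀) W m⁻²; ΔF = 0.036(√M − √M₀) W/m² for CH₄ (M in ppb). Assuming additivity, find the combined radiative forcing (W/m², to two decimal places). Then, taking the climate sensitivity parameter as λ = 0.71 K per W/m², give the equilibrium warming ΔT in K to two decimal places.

ΔF = 4.11 W/m²; ΔT = 2.92 K

CO₂: 5.35 × ln(495/280) = 5.35 × ln(1.76786) = 5.35 × 0.56977 = 3.0483 W/m².
CH₄: 0.036 × (√3181 − √719) = 0.036 × (56.4004 − 26.8142) = 0.036 × 29.5862 = 1.0651 W/m².
Total ΔF = 3.0483 + 1.0651 = 4.1134 W/m².
ΔT = λ ΔF = 0.71 × 4.11 = 2.9181 K.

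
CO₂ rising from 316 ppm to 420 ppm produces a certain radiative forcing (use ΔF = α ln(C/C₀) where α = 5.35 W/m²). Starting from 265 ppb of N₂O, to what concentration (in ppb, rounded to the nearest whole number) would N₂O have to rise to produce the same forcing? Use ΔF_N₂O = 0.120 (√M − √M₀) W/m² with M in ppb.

CO₂ forcing: 5.35 × ln(420/316) = 5.35 × 0.284512 = 1.52214 W/m².
Set 0.120(√M − √265) = 1.52214: √M = 1.52214/0.120 + √265 = 12.6845 + 16.2788 = 28.9633.
M = (28.9633)² = 838.87 ppb.

M ≈ 839 ppb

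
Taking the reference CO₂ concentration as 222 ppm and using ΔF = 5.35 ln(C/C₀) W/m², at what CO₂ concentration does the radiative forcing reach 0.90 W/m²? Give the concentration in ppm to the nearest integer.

C ≈ 263 ppm

Set 5.35 ln(C/222) = 0.90, so ln(C/222) = 0.90/5.35 = 0.16822.
Then C/222 = e^0.16822 = 1.18320, giving C = 222 × 1.18320 = 262.67 ppm.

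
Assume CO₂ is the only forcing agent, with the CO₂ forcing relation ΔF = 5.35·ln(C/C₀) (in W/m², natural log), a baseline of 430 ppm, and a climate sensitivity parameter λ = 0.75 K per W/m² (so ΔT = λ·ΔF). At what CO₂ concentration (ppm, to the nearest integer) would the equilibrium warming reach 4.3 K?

C ≈ 1256 ppm

Required forcing: ΔF = ΔT/λ = 4.3/0.75 = 5.7333 W/m².
Then ln(C/430) = ΔF/5.35 = 5.7333/5.35 = 1.07164.
So C = 430 × e^1.07164 = 430 × 2.92016 = 1255.67 ppm.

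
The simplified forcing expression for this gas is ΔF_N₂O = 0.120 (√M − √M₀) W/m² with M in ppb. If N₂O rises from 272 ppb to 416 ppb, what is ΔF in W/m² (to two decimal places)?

ΔF = 0.47 W/m²

N₂O: 0.120 × (√416 − √272) = 0.120 × (20.3961 − 16.4924) = 0.120 × 3.9037 = 0.4684 W/m².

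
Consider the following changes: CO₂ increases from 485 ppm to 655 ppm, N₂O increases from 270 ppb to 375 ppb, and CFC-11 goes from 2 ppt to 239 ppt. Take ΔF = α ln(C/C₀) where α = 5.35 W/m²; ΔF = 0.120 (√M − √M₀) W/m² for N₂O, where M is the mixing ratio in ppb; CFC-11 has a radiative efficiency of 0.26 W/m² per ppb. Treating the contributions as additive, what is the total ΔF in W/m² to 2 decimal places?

CO₂: 5.35 × ln(655/485) = 5.35 × ln(1.35052) = 5.35 × 0.30049 = 1.6076 W/m².
N₂O: 0.120 × (√375 − √270) = 0.120 × (19.3649 − 16.4317) = 0.120 × 2.9332 = 0.3520 W/m².
CFC-11: Δ = 239 − 2 = 237 ppt = 0.237 ppb; ΔF = 0.26 × 0.237 = 0.0616 W/m².
Total ΔF = 1.6076 + 0.3520 + 0.0616 = 2.0212 W/m².

ΔF = 2.02 W/m²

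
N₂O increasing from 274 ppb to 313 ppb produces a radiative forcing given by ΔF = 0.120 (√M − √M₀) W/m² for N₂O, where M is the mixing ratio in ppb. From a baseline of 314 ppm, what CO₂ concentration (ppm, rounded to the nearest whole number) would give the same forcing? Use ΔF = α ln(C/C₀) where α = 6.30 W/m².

N₂O forcing: 0.120 × (√313 − √274) = 0.120 × (17.6918 − 16.5529) = 0.120 × 1.1389 = 0.13667 W/m².
Set 6.30 ln(C/314) = 0.13667: ln(C/314) = 0.13667/6.30 = 0.02169, so C = 314 × e^0.02169 = 314 × 1.02193 = 320.89 ppm.

C ≈ 321 ppm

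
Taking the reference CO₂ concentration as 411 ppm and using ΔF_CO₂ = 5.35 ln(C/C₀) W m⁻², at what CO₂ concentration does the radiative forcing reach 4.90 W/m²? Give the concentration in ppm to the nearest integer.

C ≈ 1027 ppm

Set 5.35 ln(C/411) = 4.90, so ln(C/411) = 4.90/5.35 = 0.91589.
Then C/411 = e^0.91589 = 2.49900, giving C = 411 × 2.49900 = 1027.09 ppm.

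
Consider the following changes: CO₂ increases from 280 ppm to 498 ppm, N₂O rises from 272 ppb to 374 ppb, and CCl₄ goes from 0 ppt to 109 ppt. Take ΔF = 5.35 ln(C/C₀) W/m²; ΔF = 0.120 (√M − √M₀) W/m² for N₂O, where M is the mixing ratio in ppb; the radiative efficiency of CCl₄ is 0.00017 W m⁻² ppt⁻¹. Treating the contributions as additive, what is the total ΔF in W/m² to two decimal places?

CO₂: 5.35 × ln(498/280) = 5.35 × ln(1.77857) = 5.35 × 0.57581 = 3.0806 W/m².
N₂O: 0.120 × (√374 − √272) = 0.120 × (19.3391 − 16.4924) = 0.120 × 2.8467 = 0.3416 W/m².
CCl₄: ΔF = 0.00017 × (109 − 0) = 0.00017 × 109 = 0.0185 W/m².
Total ΔF = 3.0806 + 0.3416 + 0.0185 = 3.4407 W/m².

ΔF = 3.44 W/m²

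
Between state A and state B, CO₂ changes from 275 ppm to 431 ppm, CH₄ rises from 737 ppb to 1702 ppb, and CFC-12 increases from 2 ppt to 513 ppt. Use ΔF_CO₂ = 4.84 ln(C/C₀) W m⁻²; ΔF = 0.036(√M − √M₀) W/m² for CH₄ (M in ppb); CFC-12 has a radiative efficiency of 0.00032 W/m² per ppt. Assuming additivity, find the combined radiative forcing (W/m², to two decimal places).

CO₂: 4.84 × ln(431/275) = 4.84 × ln(1.56727) = 4.84 × 0.44934 = 2.1748 W/m².
CH₄: 0.036 × (√1702 − √737) = 0.036 × (41.2553 − 27.1477) = 0.036 × 14.1076 = 0.5079 W/m².
CFC-12: ΔF = 0.00032 × (513 − 2) = 0.00032 × 511 = 0.1635 W/m².
Total ΔF = 2.1748 + 0.5079 + 0.1635 = 2.8462 W/m².

ΔF = 2.85 W/m²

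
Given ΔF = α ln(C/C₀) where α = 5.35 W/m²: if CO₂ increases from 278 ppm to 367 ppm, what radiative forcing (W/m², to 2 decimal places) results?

CO₂ absorption bands are partially saturated, so forcing scales with the logarithm of the concentration ratio.
CO₂: 5.35 × ln(367/278) = 5.35 × ln(1.32014) = 5.35 × 0.27774 = 1.4859 W/m².

ΔF = 1.49 W/m²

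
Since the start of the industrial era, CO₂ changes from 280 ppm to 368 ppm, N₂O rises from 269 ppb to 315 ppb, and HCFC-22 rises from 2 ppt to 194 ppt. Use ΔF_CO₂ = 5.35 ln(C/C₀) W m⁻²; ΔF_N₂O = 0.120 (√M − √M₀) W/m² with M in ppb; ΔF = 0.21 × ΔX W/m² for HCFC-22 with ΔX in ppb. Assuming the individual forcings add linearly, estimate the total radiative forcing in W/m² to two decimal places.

CO₂: 5.35 × ln(368/280) = 5.35 × ln(1.31429) = 5.35 × 0.27330 = 1.4622 W/m².
N₂O: 0.120 × (√315 − √269) = 0.120 × (17.7482 − 16.4012) = 0.120 × 1.3470 = 0.1616 W/m².
HCFC-22: Δ = 194 − 2 = 192 ppt = 0.192 ppb; ΔF = 0.21 × 0.192 = 0.0403 W/m².
Total ΔF = 1.4622 + 0.1616 + 0.0403 = 1.6641 W/m².

ΔF = 1.66 W/m²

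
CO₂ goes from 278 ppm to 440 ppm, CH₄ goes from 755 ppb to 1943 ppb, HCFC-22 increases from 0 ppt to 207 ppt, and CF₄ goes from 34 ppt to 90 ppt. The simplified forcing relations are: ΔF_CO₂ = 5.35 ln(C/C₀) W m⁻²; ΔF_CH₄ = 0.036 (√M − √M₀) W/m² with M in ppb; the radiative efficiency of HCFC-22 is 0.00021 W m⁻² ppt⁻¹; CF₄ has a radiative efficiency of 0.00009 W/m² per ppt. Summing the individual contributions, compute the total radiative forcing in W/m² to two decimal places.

ΔF = 3.10 W/m²

CO₂: 5.35 × ln(440/278) = 5.35 × ln(1.58273) = 5.35 × 0.45915 = 2.4565 W/m².
CH₄: 0.036 × (√1943 − √755) = 0.036 × (44.0795 − 27.4773) = 0.036 × 16.6022 = 0.5977 W/m².
HCFC-22: ΔF = 0.00021 × (207 − 0) = 0.00021 × 207 = 0.0435 W/m².
CF₄: ΔF = 0.00009 × (90 − 34) = 0.00009 × 56 = 0.0050 W/m².
Total ΔF = 2.4565 + 0.5977 + 0.0435 + 0.0050 = 3.1027 W/m².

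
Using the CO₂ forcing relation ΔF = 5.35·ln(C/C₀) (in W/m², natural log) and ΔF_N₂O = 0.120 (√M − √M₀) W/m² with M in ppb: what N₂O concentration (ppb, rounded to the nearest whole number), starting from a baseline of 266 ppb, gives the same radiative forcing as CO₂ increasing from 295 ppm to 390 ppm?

CO₂ forcing: 5.35 × ln(390/295) = 5.35 × 0.279171 = 1.49356 W/m².
Set 0.120(√M − √266) = 1.49356: √M = 1.49356/0.120 + √266 = 12.4463 + 16.3095 = 28.7558.
M = (28.7558)² = 826.90 ppb.

M ≈ 827 ppb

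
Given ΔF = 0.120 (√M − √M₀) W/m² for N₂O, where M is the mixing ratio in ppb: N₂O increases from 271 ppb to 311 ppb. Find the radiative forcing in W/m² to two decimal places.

ΔF = 0.14 W/m²

N₂O: 0.120 × (√311 − √271) = 0.120 × (17.6352 − 16.4621) = 0.120 × 1.1731 = 0.1408 W/m².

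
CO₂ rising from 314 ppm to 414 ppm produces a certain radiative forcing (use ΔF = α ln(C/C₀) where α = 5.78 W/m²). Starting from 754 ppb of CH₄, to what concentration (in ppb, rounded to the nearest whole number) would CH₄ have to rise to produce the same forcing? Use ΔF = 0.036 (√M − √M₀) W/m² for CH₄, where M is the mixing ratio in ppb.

M ≈ 5162 ppb

CO₂ forcing: 5.78 × ln(414/314) = 5.78 × 0.276473 = 1.59801 W/m².
Set 0.036(√M − √754) = 1.59801: √M = 1.59801/0.036 + √754 = 44.3892 + 27.4591 = 71.8483.
M = (71.8483)² = 5162.18 ppb.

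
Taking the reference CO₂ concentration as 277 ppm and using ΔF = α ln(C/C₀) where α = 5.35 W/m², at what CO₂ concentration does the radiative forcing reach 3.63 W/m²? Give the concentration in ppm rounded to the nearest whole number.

C ≈ 546 ppm

Set 5.35 ln(C/277) = 3.63, so ln(C/277) = 3.63/5.35 = 0.67850.
Then C/277 = e^0.67850 = 1.97092, giving C = 277 × 1.97092 = 545.94 ppm.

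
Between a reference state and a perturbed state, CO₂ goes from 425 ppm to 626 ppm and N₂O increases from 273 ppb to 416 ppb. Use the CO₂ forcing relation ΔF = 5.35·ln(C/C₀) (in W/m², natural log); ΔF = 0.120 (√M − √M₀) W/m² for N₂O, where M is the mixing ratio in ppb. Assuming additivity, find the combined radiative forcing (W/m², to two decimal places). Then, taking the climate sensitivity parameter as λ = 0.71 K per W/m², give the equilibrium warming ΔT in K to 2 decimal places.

ΔF = 2.54 W/m²; ΔT = 1.80 K

CO₂: 5.35 × ln(626/425) = 5.35 × ln(1.47294) = 5.35 × 0.38726 = 2.0718 W/m².
N₂O: 0.120 × (√416 − √273) = 0.120 × (20.3961 − 16.5227) = 0.120 × 3.8734 = 0.4648 W/m².
Total ΔF = 2.0718 + 0.4648 = 2.5366 W/m².
ΔT = λ ΔF = 0.71 × 2.54 = 1.8034 K.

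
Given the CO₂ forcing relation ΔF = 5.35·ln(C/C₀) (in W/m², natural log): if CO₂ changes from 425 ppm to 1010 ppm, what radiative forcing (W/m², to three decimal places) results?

CO₂: 5.35 × ln(1010/425) = 5.35 × ln(2.37647) = 5.35 × 0.86562 = 4.6311 W/m².

ΔF = 4.631 W/m²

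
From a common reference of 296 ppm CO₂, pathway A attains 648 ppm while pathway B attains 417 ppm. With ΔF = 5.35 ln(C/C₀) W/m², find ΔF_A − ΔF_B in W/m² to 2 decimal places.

ΔF_A − ΔF_B = 2.36 W/m²

ΔF_A = 5.35 ln(648/296) = 5.35 × 0.78353 = 4.1919 W/m².
ΔF_B = 5.35 ln(417/296) = 5.35 × 0.34273 = 1.8336 W/m².
Difference: 4.1919 − 1.8336 = 2.3583 W/m².
(Equivalently, ΔF_A − ΔF_B = 5.35 ln(648/417) = 5.35 × 0.44080 = 2.3583 W/m².)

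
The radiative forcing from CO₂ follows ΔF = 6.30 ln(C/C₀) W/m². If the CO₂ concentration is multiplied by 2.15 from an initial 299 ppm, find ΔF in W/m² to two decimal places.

ΔF = 6.30 × ln(2.15) = 6.30 × 0.76547 = 4.8225 W/m².

ΔF = 4.82 W/m²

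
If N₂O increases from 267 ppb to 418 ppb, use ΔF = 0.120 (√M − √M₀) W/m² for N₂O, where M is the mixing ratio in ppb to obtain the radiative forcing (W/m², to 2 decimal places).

N₂O: 0.120 × (√418 − √267) = 0.120 × (20.4450 − 16.3401) = 0.120 × 4.1049 = 0.4926 W/m².

ΔF = 0.49 W/m²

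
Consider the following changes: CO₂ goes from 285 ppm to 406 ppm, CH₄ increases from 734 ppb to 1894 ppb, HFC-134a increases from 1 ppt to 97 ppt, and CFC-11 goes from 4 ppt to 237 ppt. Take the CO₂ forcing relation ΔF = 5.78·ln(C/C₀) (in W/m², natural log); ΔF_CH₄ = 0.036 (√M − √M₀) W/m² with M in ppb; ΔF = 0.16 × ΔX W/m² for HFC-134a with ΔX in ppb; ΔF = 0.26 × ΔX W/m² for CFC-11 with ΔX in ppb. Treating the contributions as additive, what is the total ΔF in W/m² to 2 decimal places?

ΔF = 2.71 W/m²

CO₂: 5.78 × ln(406/285) = 5.78 × ln(1.42456) = 5.78 × 0.35386 = 2.0453 W/m².
CH₄: 0.036 × (√1894 − √734) = 0.036 × (43.5201 − 27.0924) = 0.036 × 16.4277 = 0.5914 W/m².
HFC-134a: Δ = 97 − 1 = 96 ppt = 0.096 ppb; ΔF = 0.16 × 0.096 = 0.0154 W/m².
CFC-11: Δ = 237 − 4 = 233 ppt = 0.233 ppb; ΔF = 0.26 × 0.233 = 0.0606 W/m².
Total ΔF = 2.0453 + 0.5914 + 0.0154 + 0.0606 = 2.7127 W/m².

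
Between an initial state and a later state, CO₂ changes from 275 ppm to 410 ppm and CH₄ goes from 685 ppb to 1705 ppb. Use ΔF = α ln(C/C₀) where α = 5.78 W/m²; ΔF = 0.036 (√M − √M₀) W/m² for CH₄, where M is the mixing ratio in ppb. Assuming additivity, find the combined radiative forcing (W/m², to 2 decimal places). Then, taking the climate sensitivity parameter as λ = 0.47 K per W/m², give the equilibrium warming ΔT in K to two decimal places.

CO₂: 5.78 × ln(410/275) = 5.78 × ln(1.49091) = 5.78 × 0.39939 = 2.3085 W/m².
CH₄: 0.036 × (√1705 − √685) = 0.036 × (41.2916 − 26.1725) = 0.036 × 15.1191 = 0.5443 W/m².
Total ΔF = 2.3085 + 0.5443 = 2.8528 W/m².
ΔT = λ ΔF = 0.47 × 2.85 = 1.3395 K.

ΔF = 2.85 W/m²; ΔT = 1.34 K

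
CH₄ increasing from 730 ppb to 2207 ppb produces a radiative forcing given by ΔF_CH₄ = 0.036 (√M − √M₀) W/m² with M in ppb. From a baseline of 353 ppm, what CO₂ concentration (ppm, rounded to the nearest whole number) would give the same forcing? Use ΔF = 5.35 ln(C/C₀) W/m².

CH₄ forcing: 0.036 × (√2207 − √730) = 0.036 × (46.9787 − 27.0185) = 0.036 × 19.9602 = 0.71857 W/m².
Set 5.35 ln(C/353) = 0.71857: ln(C/353) = 0.71857/5.35 = 0.13431, so C = 353 × e^0.13431 = 353 × 1.14375 = 403.74 ppm.

C ≈ 404 ppm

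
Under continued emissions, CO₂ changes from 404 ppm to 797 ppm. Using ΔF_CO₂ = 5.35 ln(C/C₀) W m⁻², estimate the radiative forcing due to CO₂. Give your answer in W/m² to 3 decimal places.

CO₂: 5.35 × ln(797/404) = 5.35 × ln(1.97277) = 5.35 × 0.67944 = 3.6350 W/m².

ΔF = 3.635 W/m²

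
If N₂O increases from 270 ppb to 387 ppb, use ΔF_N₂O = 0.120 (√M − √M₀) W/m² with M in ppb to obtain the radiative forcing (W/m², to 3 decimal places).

N₂O: 0.120 × (√387 − √270) = 0.120 × (19.6723 − 16.4317) = 0.120 × 3.2406 = 0.3889 W/m².

ΔF = 0.389 W/m²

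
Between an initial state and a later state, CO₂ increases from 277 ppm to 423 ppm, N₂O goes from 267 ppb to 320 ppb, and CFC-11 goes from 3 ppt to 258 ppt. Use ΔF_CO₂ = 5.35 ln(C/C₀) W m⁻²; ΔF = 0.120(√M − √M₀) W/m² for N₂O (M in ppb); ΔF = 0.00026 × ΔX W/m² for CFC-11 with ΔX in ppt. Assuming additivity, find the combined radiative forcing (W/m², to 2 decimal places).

CO₂: 5.35 × ln(423/277) = 5.35 × ln(1.52708) = 5.35 × 0.42336 = 2.2650 W/m².
N₂O: 0.120 × (√320 − √267) = 0.120 × (17.8885 − 16.3401) = 0.120 × 1.5484 = 0.1858 W/m².
CFC-11: ΔF = 0.00026 × (258 − 3) = 0.00026 × 255 = 0.0663 W/m².
Total ΔF = 2.2650 + 0.1858 + 0.0663 = 2.5171 W/m².

ΔF = 2.52 W/m²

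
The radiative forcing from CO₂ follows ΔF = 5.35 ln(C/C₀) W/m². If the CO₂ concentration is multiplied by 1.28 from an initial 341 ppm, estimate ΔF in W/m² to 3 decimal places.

Because the forcing depends only on the ratio C/C₀, the initial concentration does not enter.
ΔF = 5.35 × ln(1.28) = 5.35 × 0.24686 = 1.3207 W/m².

ΔF = 1.321 W/m²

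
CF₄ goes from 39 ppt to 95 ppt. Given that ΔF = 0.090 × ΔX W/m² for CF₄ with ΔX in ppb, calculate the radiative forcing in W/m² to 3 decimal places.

CF₄: Δ = 95 − 39 = 56 ppt = 0.056 ppb; ΔF = 0.090 × 0.056 = 0.0050 W/m².

ΔF = 0.005 W/m²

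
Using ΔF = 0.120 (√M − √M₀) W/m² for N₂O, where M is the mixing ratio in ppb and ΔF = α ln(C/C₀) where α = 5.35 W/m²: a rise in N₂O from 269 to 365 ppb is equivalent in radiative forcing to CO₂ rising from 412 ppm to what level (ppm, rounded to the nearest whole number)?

N₂O forcing: 0.120 × (√365 − √269) = 0.120 × (19.1050 − 16.4012) = 0.120 × 2.7038 = 0.32446 W/m².
Set 5.35 ln(C/412) = 0.32446: ln(C/412) = 0.32446/5.35 = 0.06065, so C = 412 × e^0.06065 = 412 × 1.06253 = 437.76 ppm.

C ≈ 438 ppm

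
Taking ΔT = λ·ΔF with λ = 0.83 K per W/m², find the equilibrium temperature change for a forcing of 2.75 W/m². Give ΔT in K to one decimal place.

ΔT = λ ΔF = 0.83 × 2.75 = 2.2825 K.

ΔT = 2.3 K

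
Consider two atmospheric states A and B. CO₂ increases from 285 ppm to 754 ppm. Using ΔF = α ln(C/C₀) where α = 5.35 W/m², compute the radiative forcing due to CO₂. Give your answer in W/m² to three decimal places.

ΔF = 5.205 W/m²

CO₂: 5.35 × ln(754/285) = 5.35 × ln(2.64561) = 5.35 × 0.97290 = 5.2050 W/m².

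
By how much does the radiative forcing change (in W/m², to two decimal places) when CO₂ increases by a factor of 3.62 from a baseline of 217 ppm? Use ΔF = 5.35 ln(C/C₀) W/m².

ΔF = 5.35 × ln(3.62) = 5.35 × 1.28647 = 6.8826 W/m².

ΔF = 6.88 W/m²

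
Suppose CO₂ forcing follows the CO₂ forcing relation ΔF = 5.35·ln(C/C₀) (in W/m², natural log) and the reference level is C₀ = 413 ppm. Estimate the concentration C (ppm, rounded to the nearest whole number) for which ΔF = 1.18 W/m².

C ≈ 515 ppm

Set 5.35 ln(C/413) = 1.18, so ln(C/413) = 1.18/5.35 = 0.22056.
Then C/413 = e^0.22056 = 1.24677, giving C = 413 × 1.24677 = 514.92 ppm.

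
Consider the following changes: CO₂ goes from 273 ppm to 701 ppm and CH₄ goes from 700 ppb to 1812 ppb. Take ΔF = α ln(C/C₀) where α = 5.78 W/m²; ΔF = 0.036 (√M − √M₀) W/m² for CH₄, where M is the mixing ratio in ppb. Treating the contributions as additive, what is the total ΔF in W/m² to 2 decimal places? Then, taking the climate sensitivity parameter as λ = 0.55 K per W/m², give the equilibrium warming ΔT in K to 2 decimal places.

CO₂: 5.78 × ln(701/273) = 5.78 × ln(2.56777) = 5.78 × 0.94304 = 5.4508 W/m².
CH₄: 0.036 × (√1812 − √700) = 0.036 × (42.5676 − 26.4575) = 0.036 × 16.1101 = 0.5800 W/m².
Total ΔF = 5.4508 + 0.5800 = 6.0308 W/m².
ΔT = λ ΔF = 0.55 × 6.03 = 3.3165 K.

ΔF = 6.03 W/m²; ΔT = 3.32 K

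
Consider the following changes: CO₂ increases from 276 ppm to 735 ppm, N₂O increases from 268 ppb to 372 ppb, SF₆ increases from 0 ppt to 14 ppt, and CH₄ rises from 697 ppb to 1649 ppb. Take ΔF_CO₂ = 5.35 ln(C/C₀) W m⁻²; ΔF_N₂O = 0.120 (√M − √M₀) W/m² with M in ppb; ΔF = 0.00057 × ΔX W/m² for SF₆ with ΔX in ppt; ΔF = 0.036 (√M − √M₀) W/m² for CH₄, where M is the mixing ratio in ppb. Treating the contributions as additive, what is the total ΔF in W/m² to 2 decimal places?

ΔF = 6.11 W/m²

CO₂: 5.35 × ln(735/276) = 5.35 × ln(2.66304) = 5.35 × 0.97947 = 5.2402 W/m².
N₂O: 0.120 × (√372 − √268) = 0.120 × (19.2873 − 16.3707) = 0.120 × 2.9166 = 0.3500 W/m².
SF₆: ΔF = 0.00057 × (14 − 0) = 0.00057 × 14 = 0.0080 W/m².
CH₄: 0.036 × (√1649 − √697) = 0.036 × (40.6079 − 26.4008) = 0.036 × 14.2071 = 0.5115 W/m².
Total ΔF = 5.2402 + 0.3500 + 0.0080 + 0.5115 = 6.1097 W/m².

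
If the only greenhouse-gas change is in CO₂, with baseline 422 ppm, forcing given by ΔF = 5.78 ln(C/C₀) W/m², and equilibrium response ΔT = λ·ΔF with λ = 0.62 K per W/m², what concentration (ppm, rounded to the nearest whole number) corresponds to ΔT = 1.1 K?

Required forcing: ΔF = ΔT/λ = 1.1/0.62 = 1.7742 W/m².
Then ln(C/422) = ΔF/5.78 = 1.7742/5.78 = 0.30696.
So C = 422 × e^0.30696 = 422 × 1.35929 = 573.62 ppm.

C ≈ 574 ppm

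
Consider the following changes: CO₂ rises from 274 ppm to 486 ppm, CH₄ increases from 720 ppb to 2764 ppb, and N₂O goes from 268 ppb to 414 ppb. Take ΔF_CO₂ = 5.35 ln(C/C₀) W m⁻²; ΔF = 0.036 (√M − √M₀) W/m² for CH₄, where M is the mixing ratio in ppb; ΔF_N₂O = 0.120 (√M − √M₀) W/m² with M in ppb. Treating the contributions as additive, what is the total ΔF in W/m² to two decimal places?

ΔF = 4.47 W/m²

CO₂: 5.35 × ln(486/274) = 5.35 × ln(1.77372) = 5.35 × 0.57308 = 3.0660 W/m².
CH₄: 0.036 × (√2764 − √720) = 0.036 × (52.5738 − 26.8328) = 0.036 × 25.7410 = 0.9267 W/m².
N₂O: 0.120 × (√414 − √268) = 0.120 × (20.3470 − 16.3707) = 0.120 × 3.9763 = 0.4772 W/m².
Total ΔF = 3.0660 + 0.9267 + 0.4772 = 4.4699 W/m².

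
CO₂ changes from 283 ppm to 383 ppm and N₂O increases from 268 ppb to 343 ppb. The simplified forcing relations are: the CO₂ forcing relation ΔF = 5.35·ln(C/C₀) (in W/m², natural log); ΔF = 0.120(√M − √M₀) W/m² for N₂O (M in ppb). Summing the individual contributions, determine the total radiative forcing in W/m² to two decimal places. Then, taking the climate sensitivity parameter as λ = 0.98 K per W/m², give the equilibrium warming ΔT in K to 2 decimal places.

CO₂: 5.35 × ln(383/283) = 5.35 × ln(1.35336) = 5.35 × 0.30259 = 1.6189 W/m².
N₂O: 0.120 × (√343 − √268) = 0.120 × (18.5203 − 16.3707) = 0.120 × 2.1496 = 0.2580 W/m².
Total ΔF = 1.6189 + 0.2580 = 1.8769 W/m².
ΔT = λ ΔF = 0.98 × 1.88 = 1.8424 K.

ΔF = 1.88 W/m²; ΔT = 1.84 K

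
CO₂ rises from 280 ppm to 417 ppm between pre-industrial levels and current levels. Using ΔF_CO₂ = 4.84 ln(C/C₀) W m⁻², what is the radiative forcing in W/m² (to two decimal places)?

CO₂: 4.84 × ln(417/280) = 4.84 × ln(1.48929) = 4.84 × 0.39830 = 1.9278 W/m².

ΔF = 1.93 W/m²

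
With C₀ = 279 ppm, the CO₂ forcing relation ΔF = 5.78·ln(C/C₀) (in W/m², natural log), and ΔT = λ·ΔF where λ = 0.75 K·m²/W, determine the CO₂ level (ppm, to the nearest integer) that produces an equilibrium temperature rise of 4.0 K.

C ≈ 702 ppm

Required forcing: ΔF = ΔT/λ = 4.0/0.75 = 5.3333 W/m².
Then ln(C/279) = ΔF/5.78 = 5.3333/5.78 = 0.92272.
So C = 279 × e^0.92272 = 279 × 2.51612 = 702.00 ppm.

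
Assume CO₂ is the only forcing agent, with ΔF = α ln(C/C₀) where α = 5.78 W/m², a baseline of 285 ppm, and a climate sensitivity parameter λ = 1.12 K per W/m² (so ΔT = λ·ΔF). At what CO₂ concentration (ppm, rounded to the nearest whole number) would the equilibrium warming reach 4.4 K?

Required forcing: ΔF = ΔT/λ = 4.4/1.12 = 3.9286 W/m².
Then ln(C/285) = ΔF/5.78 = 3.9286/5.78 = 0.67969.
So C = 285 × e^0.67969 = 285 × 1.97327 = 562.38 ppm.

C ≈ 562 ppm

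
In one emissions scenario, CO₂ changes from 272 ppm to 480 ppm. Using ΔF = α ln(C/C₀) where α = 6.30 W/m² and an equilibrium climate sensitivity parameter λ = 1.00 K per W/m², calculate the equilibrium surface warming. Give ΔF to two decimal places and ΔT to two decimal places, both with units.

CO₂: 6.30 × ln(480/272) = 6.30 × ln(1.76471) = 6.30 × 0.56799 = 3.5783 W/m².
ΔT = λ ΔF = 1.00 × 3.58 = 3.5800 K.

ΔF = 3.58 W/m²; ΔT = 3.58 K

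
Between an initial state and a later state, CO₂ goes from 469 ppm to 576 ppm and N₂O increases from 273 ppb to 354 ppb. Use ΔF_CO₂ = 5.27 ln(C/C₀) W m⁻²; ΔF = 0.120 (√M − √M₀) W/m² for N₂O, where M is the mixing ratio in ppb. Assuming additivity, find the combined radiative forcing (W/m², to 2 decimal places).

ΔF = 1.36 W/m²

CO₂: 5.27 × ln(576/469) = 5.27 × ln(1.22814) = 5.27 × 0.20550 = 1.0830 W/m².
N₂O: 0.120 × (√354 − √273) = 0.120 × (18.8149 − 16.5227) = 0.120 × 2.2922 = 0.2751 W/m².
Total ΔF = 1.0830 + 0.2751 = 1.3581 W/m².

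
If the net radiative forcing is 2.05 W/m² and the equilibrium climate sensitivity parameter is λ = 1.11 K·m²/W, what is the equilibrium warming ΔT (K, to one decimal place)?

ΔT = 2.3 K

ΔT = λ ΔF = 1.11 × 2.05 = 2.2755 K.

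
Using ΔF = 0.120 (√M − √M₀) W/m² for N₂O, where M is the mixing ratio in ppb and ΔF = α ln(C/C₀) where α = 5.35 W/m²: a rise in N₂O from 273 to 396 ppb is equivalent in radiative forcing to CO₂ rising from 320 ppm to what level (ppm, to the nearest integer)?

N₂O forcing: 0.120 × (√396 − √273) = 0.120 × (19.8997 − 16.5227) = 0.120 × 3.3770 = 0.40524 W/m².
Set 5.35 ln(C/320) = 0.40524: ln(C/320) = 0.40524/5.35 = 0.07575, so C = 320 × e^0.07575 = 320 × 1.07869 = 345.18 ppm.

C ≈ 345 ppm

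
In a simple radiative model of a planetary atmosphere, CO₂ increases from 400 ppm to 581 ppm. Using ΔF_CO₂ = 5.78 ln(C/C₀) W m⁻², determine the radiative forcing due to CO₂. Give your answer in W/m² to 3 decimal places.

CO₂: 5.78 × ln(581/400) = 5.78 × ln(1.45250) = 5.78 × 0.37329 = 2.1576 W/m².

ΔF = 2.158 W/m²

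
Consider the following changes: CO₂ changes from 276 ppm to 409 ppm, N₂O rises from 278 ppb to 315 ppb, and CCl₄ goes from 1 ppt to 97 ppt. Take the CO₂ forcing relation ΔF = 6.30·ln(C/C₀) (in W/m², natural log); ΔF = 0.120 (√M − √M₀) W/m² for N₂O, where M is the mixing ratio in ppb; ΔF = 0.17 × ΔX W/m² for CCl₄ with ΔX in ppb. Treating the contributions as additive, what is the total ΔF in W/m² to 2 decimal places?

ΔF = 2.62 W/m²

CO₂: 6.30 × ln(409/276) = 6.30 × ln(1.48188) = 6.30 × 0.39331 = 2.4779 W/m².
N₂O: 0.120 × (√315 − √278) = 0.120 × (17.7482 − 16.6733) = 0.120 × 1.0749 = 0.1290 W/m².
CCl₄: Δ = 97 − 1 = 96 ppt = 0.096 ppb; ΔF = 0.17 × 0.096 = 0.0163 W/m².
Total ΔF = 2.4779 + 0.1290 + 0.0163 = 2.6232 W/m².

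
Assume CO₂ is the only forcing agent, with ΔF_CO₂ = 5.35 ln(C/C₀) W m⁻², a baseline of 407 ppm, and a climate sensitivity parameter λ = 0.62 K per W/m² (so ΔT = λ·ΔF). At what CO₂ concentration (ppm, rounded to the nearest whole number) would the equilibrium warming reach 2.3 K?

Required forcing: ΔF = ΔT/λ = 2.3/0.62 = 3.7097 W/m².
Then ln(C/407) = ΔF/5.35 = 3.7097/5.35 = 0.69340.
So C = 407 × e^0.69340 = 407 × 2.00051 = 814.21 ppm.

C ≈ 814 ppm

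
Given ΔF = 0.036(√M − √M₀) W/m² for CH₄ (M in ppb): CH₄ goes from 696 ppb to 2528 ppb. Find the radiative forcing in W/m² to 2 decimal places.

CH₄: 0.036 × (√2528 − √696) = 0.036 × (50.2792 − 26.3818) = 0.036 × 23.8974 = 0.8603 W/m².

ΔF = 0.86 W/m²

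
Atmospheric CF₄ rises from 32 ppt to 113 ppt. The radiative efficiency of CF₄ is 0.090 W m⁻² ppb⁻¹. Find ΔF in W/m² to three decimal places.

ΔF = 0.007 W/m²

CF₄: Δ = 113 − 32 = 81 ppt = 0.081 ppb; ΔF = 0.090 × 0.081 = 0.0073 W/m².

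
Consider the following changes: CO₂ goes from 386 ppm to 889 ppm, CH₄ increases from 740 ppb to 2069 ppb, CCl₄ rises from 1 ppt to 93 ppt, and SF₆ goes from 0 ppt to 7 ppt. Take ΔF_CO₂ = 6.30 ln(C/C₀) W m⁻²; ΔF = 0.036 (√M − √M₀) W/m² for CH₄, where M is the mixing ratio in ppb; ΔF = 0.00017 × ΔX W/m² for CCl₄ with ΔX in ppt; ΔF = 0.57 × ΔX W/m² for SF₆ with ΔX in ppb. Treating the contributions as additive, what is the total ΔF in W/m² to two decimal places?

CO₂: 6.30 × ln(889/386) = 6.30 × ln(2.30311) = 6.30 × 0.83426 = 5.2558 W/m².
CH₄: 0.036 × (√2069 − √740) = 0.036 × (45.4863 − 27.2029) = 0.036 × 18.2834 = 0.6582 W/m².
CCl₄: ΔF = 0.00017 × (93 − 1) = 0.00017 × 92 = 0.0156 W/m².
SF₆: Δ = 7 − 0 = 7 ppt = 0.007 ppb; ΔF = 0.57 × 0.007 = 0.0040 W/m².
Total ΔF = 5.2558 + 0.6582 + 0.0156 + 0.0040 = 5.9336 W/m².

ΔF = 5.93 W/m²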